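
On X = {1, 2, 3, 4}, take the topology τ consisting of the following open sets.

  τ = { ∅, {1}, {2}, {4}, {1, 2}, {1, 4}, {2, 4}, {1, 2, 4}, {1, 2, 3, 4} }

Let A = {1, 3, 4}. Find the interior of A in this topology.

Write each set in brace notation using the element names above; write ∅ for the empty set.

{1, 4}

interior: largest open inside A is {1, 4} (from ∅, {4}, {1}, {1, 4})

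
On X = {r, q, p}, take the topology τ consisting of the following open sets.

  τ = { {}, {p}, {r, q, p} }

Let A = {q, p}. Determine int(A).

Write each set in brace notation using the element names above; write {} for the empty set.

interior: largest open inside A is {p} (from {}, {p})

{p}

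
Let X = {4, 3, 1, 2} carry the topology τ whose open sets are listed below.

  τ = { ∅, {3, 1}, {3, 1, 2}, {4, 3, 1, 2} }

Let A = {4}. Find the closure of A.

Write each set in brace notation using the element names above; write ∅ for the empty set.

complement {3, 1, 2}; its interior {3, 1, 2}; cl(A) = X∖{3, 1, 2} = {4}

{4}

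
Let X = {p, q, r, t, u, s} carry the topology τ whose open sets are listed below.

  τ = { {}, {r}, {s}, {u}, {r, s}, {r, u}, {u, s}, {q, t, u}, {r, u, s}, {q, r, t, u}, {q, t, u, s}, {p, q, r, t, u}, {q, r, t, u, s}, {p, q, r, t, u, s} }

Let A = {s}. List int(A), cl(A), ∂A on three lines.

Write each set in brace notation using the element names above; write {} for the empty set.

int(A) = {s}
cl(A)  = {s}
∂A     = {}

opens ⊆ A: {}, {s}; union → int = {s}
complement {p, q, r, t, u}; its interior {p, q, r, t, u}; cl(A) = X∖{p, q, r, t, u} = {s}
boundary = {s} ∖ {s} = {}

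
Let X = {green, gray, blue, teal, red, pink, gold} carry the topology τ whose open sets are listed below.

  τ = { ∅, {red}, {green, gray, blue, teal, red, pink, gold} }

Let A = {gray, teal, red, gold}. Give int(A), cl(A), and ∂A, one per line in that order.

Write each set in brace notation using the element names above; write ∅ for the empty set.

opens ⊆ A: ∅, {red}; union → int = {red}
complement {green, blue, pink}; its interior ∅; cl(A) = X∖∅ = {green, gray, blue, teal, red, pink, gold}
boundary = {green, gray, blue, teal, red, pink, gold} ∖ {red} = {green, gray, blue, teal, pink, gold}

int(A) = {red}
cl(A)  = {green, gray, blue, teal, red, pink, gold}
∂A     = {green, gray, blue, teal, pink, gold}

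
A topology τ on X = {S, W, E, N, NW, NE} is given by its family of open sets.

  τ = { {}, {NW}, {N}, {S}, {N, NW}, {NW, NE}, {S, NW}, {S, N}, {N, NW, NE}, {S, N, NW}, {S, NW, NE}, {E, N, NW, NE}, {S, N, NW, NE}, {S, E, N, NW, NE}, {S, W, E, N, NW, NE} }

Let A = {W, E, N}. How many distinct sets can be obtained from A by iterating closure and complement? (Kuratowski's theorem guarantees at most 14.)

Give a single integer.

complement {S, NW, NE}; its interior {S, NW, NE}; cl(A) = X∖{S, NW, NE} = {W, E, N}
With k = closure, c = complement:
  1. A     = {W, E, N}
  2. cA    = {S, NW, NE}
  3. kcA   = {S, W, E, NW, NE}
  4. ckcA  = {N}
k, c of each give nothing new

4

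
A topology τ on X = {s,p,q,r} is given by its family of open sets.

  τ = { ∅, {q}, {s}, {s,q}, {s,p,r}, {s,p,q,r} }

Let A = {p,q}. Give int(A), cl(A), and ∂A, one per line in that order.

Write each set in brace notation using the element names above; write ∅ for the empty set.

int(A) = {q}
cl(A)  = {p,q,r}
∂A     = {p,r}

U open, U⊆A: ∅, {q}. int(A) = ⋃ = {q}
X∖A={s,r}, int(X∖A)={s}, hence cl(A)={p,q,r}
∂A: remove int from cl → {p,r}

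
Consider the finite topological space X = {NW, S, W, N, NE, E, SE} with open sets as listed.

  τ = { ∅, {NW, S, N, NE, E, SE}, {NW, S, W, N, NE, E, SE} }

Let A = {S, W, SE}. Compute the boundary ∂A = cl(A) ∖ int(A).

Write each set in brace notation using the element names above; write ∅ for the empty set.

interior: largest open inside A is ∅ (from ∅)
cl via duality: int({NW, N, NE, E}) = ∅, so X∖∅ = {NW, S, W, N, NE, E, SE}
cl∖int = {NW, S, W, N, NE, E, SE}

{NW, S, W, N, NE, E, SE}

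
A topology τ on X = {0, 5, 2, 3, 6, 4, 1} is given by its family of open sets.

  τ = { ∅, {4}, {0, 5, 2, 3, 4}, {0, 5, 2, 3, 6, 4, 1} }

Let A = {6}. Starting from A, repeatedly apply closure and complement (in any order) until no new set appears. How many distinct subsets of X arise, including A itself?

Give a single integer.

complement {0, 5, 2, 3, 4, 1}; its interior {0, 5, 2, 3, 4}; cl(A) = X∖{0, 5, 2, 3, 4} = {6, 1}
With k = closure, c = complement:
  1. A     = {6}
  2. kA    = {6, 1}
  3. cA    = {0, 5, 2, 3, 4, 1}
  4. ckA   = {0, 5, 2, 3, 4}
  5. kcA   = {0, 5, 2, 3, 6, 4, 1}
  6. ckcA  = ∅
k, c of each give nothing new

6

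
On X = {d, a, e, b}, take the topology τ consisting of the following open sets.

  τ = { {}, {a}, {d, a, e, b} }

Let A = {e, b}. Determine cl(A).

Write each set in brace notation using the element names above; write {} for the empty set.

X∖A={d, a}, int(X∖A)={a}, hence cl(A)={d, e, b}

{d, e, b}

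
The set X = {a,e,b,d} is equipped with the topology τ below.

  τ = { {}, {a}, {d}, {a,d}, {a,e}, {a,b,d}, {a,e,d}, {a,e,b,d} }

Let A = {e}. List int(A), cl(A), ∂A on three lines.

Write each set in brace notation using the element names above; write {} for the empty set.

int(A) = {}
cl(A)  = {e}
∂A     = {e}

open subsets of A: {}; so int(A) = {}
closure: X∖int(X∖A) = X∖{a,b,d} = {e}
∂A = {e} minus {} = {e}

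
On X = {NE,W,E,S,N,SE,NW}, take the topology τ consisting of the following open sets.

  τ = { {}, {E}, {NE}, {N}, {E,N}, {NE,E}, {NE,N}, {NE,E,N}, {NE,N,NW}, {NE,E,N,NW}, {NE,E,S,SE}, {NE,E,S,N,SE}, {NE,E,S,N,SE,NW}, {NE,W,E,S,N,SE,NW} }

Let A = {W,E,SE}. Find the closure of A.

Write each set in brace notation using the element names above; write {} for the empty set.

closure: X∖int(X∖A) = X∖{NE,N,NW} = {W,E,S,SE}

{W,E,S,SE}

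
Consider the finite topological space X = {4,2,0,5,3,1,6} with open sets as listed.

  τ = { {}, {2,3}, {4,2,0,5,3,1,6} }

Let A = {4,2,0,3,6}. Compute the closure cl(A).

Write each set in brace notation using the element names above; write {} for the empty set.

{4,2,0,5,3,1,6}

complement {5,1}; its interior {}; cl(A) = X∖{} = {4,2,0,5,3,1,6}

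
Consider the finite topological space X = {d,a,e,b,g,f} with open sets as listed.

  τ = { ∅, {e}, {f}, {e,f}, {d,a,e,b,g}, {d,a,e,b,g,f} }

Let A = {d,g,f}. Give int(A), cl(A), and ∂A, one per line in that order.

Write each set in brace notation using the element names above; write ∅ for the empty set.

int(A) = {f}
cl(A)  = {d,a,b,g,f}
∂A     = {d,a,b,g}

U open, U⊆A: ∅, {f}. int(A) = ⋃ = {f}
X∖A={a,e,b}, int(X∖A)={e}, hence cl(A)={d,a,b,g,f}
∂A: remove int from cl → {d,a,b,g}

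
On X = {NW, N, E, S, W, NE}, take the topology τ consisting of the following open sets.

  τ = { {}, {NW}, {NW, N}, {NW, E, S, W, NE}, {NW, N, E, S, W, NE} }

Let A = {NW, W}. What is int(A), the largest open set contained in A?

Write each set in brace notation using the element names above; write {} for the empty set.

interior: largest open inside A is {NW} (from {}, {NW})

{NW}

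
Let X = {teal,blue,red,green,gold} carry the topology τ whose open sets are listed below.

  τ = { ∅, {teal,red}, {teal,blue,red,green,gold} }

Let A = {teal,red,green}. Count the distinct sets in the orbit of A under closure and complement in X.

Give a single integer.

6

closure: X∖int(X∖A) = X∖∅ = {teal,blue,red,green,gold}
Let k=closure and c=complement:
  1. A     = {teal,red,green}
  2. kA    = {teal,blue,red,green,gold}
  3. cA    = {blue,gold}
  4. ckA   = ∅
  5. kcA   = {blue,green,gold}
  6. ckcA  = {teal,red}
— saturated at 6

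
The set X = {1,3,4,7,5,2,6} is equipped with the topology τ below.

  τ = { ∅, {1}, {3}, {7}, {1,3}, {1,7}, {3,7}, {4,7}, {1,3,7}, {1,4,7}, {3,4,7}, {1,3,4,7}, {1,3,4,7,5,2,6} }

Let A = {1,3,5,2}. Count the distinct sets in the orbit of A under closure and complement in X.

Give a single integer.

closure: X∖int(X∖A) = X∖{4,7} = {1,3,5,2,6}
Let k=closure and c=complement:
  1. A     = {1,3,5,2}
  2. kA    = {1,3,5,2,6}
  3. cA    = {4,7,6}
  4. ckA   = {4,7}
  5. kcA   = {4,7,5,2,6}
  6. ckcA  = {1,3}
— saturated at 6

6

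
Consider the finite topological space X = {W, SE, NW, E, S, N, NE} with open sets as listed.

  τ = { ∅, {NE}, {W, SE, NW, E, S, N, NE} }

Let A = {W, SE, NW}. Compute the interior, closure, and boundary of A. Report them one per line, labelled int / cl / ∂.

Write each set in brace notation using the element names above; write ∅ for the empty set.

int(A) = ∅
cl(A)  = {W, SE, NW, E, S, N}
∂A     = {W, SE, NW, E, S, N}

interior: largest open inside A is ∅ (from ∅)
cl via duality: int({E, S, N, NE}) = {NE}, so X∖{NE} = {W, SE, NW, E, S, N}
cl∖int = {W, SE, NW, E, S, N}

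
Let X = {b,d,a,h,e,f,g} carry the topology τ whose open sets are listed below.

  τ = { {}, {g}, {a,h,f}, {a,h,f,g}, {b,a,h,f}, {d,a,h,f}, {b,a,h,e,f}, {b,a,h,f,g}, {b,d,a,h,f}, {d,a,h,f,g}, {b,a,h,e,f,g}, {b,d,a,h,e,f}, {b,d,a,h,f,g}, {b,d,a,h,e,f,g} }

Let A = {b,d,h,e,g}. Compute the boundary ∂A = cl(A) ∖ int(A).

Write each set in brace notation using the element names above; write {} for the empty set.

opens ⊆ A: {}, {g}; union → int = {g}
complement {a,f}; its interior {}; cl(A) = X∖{} = {b,d,a,h,e,f,g}
boundary = {b,d,a,h,e,f,g} ∖ {g} = {b,d,a,h,e,f}

{b,d,a,h,e,f}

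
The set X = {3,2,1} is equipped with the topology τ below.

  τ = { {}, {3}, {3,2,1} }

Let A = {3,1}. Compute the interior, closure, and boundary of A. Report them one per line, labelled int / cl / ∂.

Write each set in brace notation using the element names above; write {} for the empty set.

U open, U⊆A: {}, {3}. int(A) = ⋃ = {3}
X∖A={2}, int(X∖A)={}, hence cl(A)={3,2,1}
∂A: remove int from cl → {2,1}

int(A) = {3}
cl(A)  = {3,2,1}
∂A     = {2,1}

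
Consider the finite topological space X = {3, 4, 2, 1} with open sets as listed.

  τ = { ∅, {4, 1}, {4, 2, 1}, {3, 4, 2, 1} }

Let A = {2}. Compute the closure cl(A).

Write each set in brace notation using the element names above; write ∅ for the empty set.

{3, 2}

X∖A={3, 4, 1}, int(X∖A)={4, 1}, hence cl(A)={3, 2}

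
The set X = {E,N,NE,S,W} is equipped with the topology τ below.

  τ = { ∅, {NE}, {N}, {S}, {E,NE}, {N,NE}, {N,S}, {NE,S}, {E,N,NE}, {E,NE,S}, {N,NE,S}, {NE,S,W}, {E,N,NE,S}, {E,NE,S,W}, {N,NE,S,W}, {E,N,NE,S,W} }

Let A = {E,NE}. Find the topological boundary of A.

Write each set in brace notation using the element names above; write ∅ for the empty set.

open subsets of A: ∅, {NE}, {E,NE}; so int(A) = {E,NE}
closure: X∖int(X∖A) = X∖{N,S} = {E,NE,W}
∂A = {E,NE,W} minus {E,NE} = {W}

{W}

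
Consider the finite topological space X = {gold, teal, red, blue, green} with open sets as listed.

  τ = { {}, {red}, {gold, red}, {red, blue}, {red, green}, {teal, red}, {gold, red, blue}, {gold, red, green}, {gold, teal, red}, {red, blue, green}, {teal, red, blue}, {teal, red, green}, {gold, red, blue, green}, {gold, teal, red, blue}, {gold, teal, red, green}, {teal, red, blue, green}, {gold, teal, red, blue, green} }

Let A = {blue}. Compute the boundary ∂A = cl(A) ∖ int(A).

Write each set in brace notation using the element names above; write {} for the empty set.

opens ⊆ A: {}; union → int = {}
complement {gold, teal, red, green}; its interior {gold, teal, red, green}; cl(A) = X∖{gold, teal, red, green} = {blue}
boundary = {blue} ∖ {} = {blue}

{blue}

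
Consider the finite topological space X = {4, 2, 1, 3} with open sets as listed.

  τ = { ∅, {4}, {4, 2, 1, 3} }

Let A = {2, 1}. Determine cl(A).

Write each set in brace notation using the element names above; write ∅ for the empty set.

complement {4, 3}; its interior {4}; cl(A) = X∖{4} = {2, 1, 3}

{2, 1, 3}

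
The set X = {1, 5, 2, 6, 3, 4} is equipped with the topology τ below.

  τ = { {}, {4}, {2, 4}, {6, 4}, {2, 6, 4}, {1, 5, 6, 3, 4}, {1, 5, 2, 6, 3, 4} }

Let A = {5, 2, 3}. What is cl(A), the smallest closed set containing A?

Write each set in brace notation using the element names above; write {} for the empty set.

cl via duality: int({1, 6, 4}) = {6, 4}, so X∖{6, 4} = {1, 5, 2, 3}

{1, 5, 2, 3}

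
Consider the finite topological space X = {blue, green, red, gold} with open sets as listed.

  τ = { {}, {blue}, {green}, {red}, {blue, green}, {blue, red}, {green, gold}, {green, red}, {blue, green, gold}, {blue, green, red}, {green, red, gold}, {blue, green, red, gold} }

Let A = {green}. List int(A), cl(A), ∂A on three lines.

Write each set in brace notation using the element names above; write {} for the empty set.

U open, U⊆A: {}, {green}. int(A) = ⋃ = {green}
X∖A={blue, red, gold}, int(X∖A)={blue, red}, hence cl(A)={green, gold}
∂A: remove int from cl → {gold}

int(A) = {green}
cl(A)  = {green, gold}
∂A     = {gold}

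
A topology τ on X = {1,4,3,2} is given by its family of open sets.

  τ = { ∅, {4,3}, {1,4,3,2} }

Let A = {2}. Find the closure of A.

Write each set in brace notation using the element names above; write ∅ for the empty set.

{1,2}

complement {1,4,3}; its interior {4,3}; cl(A) = X∖{4,3} = {1,2}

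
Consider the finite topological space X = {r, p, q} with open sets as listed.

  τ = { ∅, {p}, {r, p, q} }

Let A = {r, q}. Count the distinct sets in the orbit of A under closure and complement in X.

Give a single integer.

4

closure: X∖int(X∖A) = X∖{p} = {r, q}
Let k=closure and c=complement:
  1. A     = {r, q}
  2. cA    = {p}
  3. kcA   = {r, p, q}
  4. ckcA  = ∅
— saturated at 4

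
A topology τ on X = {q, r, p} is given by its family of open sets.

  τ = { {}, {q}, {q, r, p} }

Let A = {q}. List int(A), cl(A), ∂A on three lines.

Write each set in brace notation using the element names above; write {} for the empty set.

int(A) = {q}
cl(A)  = {q, r, p}
∂A     = {r, p}

open subsets of A: {}, {q}; so int(A) = {q}
closure: X∖int(X∖A) = X∖{} = {q, r, p}
∂A = {q, r, p} minus {q} = {r, p}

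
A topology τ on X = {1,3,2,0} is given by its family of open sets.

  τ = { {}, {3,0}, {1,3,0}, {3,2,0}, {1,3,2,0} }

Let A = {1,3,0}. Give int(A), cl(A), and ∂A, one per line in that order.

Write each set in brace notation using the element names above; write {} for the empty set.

open subsets of A: {}, {3,0}, {1,3,0}; so int(A) = {1,3,0}
closure: X∖int(X∖A) = X∖{} = {1,3,2,0}
∂A = {1,3,2,0} minus {1,3,0} = {2}

int(A) = {1,3,0}
cl(A)  = {1,3,2,0}
∂A     = {2}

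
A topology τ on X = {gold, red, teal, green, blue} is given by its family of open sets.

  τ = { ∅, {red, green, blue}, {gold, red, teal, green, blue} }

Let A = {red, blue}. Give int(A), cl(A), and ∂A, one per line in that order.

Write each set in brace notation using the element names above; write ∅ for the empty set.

int(A) = ∅
cl(A)  = {gold, red, teal, green, blue}
∂A     = {gold, red, teal, green, blue}

opens ⊆ A: ∅; union → int = ∅
complement {gold, teal, green}; its interior ∅; cl(A) = X∖∅ = {gold, red, teal, green, blue}
boundary = {gold, red, teal, green, blue} ∖ ∅ = {gold, red, teal, green, blue}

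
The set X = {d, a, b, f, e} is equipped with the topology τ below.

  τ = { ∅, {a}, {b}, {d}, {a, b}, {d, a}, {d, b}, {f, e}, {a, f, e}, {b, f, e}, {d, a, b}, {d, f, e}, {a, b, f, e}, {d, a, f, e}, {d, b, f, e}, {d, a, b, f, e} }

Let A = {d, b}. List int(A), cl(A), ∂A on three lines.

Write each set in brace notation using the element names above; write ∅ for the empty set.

int(A) = {d, b}
cl(A)  = {d, b}
∂A     = ∅

opens ⊆ A: ∅, {b}, {d}, {d, b}; union → int = {d, b}
complement {a, f, e}; its interior {a, f, e}; cl(A) = X∖{a, f, e} = {d, b}
boundary = {d, b} ∖ {d, b} = ∅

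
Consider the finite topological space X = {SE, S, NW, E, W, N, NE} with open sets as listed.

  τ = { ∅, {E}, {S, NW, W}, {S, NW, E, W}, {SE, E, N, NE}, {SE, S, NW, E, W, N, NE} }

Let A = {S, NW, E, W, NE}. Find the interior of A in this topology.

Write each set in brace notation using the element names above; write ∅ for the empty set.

opens ⊆ A: ∅, {E}, {S, NW, W}, {S, NW, E, W}; union → int = {S, NW, E, W}

{S, NW, E, W}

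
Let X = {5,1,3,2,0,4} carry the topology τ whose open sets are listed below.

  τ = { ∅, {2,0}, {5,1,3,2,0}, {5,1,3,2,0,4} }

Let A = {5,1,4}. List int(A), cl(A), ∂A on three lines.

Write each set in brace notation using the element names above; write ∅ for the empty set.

U open, U⊆A: ∅. int(A) = ⋃ = ∅
X∖A={3,2,0}, int(X∖A)={2,0}, hence cl(A)={5,1,3,4}
∂A: remove int from cl → {5,1,3,4}

int(A) = ∅
cl(A)  = {5,1,3,4}
∂A     = {5,1,3,4}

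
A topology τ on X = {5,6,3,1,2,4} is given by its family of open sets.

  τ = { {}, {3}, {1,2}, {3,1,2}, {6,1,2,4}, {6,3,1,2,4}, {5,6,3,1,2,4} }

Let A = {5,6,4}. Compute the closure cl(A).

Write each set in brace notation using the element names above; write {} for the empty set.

complement {3,1,2}; its interior {3,1,2}; cl(A) = X∖{3,1,2} = {5,6,4}

{5,6,4}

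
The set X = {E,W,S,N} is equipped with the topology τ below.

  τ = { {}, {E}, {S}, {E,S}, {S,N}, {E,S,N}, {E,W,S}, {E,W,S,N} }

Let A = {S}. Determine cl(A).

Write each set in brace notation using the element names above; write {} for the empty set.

{W,S,N}

closure: X∖int(X∖A) = X∖{E} = {W,S,N}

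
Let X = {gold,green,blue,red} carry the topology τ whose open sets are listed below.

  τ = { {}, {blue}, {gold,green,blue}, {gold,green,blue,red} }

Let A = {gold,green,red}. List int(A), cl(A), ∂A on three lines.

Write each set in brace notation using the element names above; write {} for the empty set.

int(A) = {}
cl(A)  = {gold,green,red}
∂A     = {gold,green,red}

opens ⊆ A: {}; union → int = {}
complement {blue}; its interior {blue}; cl(A) = X∖{blue} = {gold,green,red}
boundary = {gold,green,red} ∖ {} = {gold,green,red}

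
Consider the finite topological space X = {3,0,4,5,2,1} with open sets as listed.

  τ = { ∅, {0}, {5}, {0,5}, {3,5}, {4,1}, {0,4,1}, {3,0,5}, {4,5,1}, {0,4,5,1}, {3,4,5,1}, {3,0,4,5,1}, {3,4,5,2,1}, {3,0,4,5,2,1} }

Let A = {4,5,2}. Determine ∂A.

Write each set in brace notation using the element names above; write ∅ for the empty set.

opens ⊆ A: ∅, {5}; union → int = {5}
complement {3,0,1}; its interior {0}; cl(A) = X∖{0} = {3,4,5,2,1}
boundary = {3,4,5,2,1} ∖ {5} = {3,4,2,1}

{3,4,2,1}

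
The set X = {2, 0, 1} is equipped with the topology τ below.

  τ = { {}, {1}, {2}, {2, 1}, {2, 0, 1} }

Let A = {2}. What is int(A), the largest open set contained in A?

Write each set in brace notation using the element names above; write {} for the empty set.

{2}

U open, U⊆A: {}, {2}. int(A) = ⋃ = {2}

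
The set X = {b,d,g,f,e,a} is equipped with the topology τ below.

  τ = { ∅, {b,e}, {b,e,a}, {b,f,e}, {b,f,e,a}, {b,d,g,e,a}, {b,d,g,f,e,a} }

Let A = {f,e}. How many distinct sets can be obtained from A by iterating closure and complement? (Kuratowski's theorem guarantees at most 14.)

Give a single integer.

4

X∖A={b,d,g,a}, int(X∖A)=∅, hence cl(A)={b,d,g,f,e,a}
Orbit (k=closure, c=complement):
  1. A     = {f,e}
  2. kA    = {b,d,g,f,e,a}
  3. cA    = {b,d,g,a}
  4. ckA   = ∅
(closed under both — stop)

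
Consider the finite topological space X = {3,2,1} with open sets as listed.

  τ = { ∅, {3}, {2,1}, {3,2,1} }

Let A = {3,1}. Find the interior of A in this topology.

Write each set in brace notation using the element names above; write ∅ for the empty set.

open subsets of A: ∅, {3}; so int(A) = {3}

{3}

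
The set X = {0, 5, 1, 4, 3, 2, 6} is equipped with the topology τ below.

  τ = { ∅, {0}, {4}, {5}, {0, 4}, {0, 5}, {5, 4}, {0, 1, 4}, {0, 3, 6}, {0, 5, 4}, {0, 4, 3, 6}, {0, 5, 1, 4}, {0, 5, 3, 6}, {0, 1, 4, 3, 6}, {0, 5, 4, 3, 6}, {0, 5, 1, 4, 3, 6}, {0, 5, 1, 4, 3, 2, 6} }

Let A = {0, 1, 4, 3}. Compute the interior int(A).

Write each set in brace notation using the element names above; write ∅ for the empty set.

{0, 1, 4}

U open, U⊆A: ∅, {0}, {4}, {0, 4}, {0, 1, 4}. int(A) = ⋃ = {0, 1, 4}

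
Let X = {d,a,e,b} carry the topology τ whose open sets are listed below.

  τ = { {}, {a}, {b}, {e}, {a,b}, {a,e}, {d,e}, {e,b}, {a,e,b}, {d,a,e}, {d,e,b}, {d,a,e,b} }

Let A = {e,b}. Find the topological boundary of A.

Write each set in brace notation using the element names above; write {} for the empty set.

open subsets of A: {}, {e}, {b}, {e,b}; so int(A) = {e,b}
closure: X∖int(X∖A) = X∖{a} = {d,e,b}
∂A = {d,e,b} minus {e,b} = {d}

{d}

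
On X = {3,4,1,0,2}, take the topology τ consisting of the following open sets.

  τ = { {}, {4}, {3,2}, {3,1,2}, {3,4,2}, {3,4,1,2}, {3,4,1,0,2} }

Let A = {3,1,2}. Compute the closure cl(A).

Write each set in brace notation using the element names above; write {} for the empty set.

cl via duality: int({4,0}) = {4}, so X∖{4} = {3,1,0,2}

{3,1,0,2}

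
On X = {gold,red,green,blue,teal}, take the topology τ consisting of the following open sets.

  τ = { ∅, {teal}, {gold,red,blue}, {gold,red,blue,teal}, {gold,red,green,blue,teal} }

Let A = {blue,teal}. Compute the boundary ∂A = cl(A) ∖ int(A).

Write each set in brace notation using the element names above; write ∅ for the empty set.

open subsets of A: ∅, {teal}; so int(A) = {teal}
closure: X∖int(X∖A) = X∖∅ = {gold,red,green,blue,teal}
∂A = {gold,red,green,blue,teal} minus {teal} = {gold,red,green,blue}

{gold,red,green,blue}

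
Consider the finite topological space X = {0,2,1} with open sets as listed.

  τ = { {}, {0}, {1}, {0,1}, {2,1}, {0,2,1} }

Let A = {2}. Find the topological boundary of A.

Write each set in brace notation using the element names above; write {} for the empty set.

interior: largest open inside A is {} (from {})
cl via duality: int({0,1}) = {0,1}, so X∖{0,1} = {2}
cl∖int = {2}

{2}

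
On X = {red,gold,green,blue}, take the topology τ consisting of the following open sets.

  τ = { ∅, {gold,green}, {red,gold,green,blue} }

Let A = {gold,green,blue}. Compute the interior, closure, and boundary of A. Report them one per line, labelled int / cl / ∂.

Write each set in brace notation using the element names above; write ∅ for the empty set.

int(A) = {gold,green}
cl(A)  = {red,gold,green,blue}
∂A     = {red,blue}

interior: largest open inside A is {gold,green} (from ∅, {gold,green})
cl via duality: int({red}) = ∅, so X∖∅ = {red,gold,green,blue}
cl∖int = {red,blue}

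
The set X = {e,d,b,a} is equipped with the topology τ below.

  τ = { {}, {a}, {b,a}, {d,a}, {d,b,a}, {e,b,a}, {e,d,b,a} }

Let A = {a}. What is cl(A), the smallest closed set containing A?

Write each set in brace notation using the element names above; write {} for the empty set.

{e,d,b,a}

closure: X∖int(X∖A) = X∖{} = {e,d,b,a}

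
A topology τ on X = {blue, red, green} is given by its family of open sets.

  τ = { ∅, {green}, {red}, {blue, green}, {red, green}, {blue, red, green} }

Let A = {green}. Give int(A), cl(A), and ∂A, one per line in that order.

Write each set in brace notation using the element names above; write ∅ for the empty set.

opens ⊆ A: ∅, {green}; union → int = {green}
complement {blue, red}; its interior {red}; cl(A) = X∖{red} = {blue, green}
boundary = {blue, green} ∖ {green} = {blue}

int(A) = {green}
cl(A)  = {blue, green}
∂A     = {blue}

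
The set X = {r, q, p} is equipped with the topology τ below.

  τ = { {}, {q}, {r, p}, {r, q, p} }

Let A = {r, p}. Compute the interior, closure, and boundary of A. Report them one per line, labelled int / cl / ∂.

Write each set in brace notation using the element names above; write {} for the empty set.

U open, U⊆A: {}, {r, p}. int(A) = ⋃ = {r, p}
X∖A={q}, int(X∖A)={q}, hence cl(A)={r, p}
∂A: remove int from cl → {}

int(A) = {r, p}
cl(A)  = {r, p}
∂A     = {}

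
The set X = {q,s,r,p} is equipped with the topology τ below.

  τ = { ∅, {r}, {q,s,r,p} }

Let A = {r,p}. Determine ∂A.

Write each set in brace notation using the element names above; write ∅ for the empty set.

{q,s,p}

U open, U⊆A: ∅, {r}. int(A) = ⋃ = {r}
X∖A={q,s}, int(X∖A)=∅, hence cl(A)={q,s,r,p}
∂A: remove int from cl → {q,s,p}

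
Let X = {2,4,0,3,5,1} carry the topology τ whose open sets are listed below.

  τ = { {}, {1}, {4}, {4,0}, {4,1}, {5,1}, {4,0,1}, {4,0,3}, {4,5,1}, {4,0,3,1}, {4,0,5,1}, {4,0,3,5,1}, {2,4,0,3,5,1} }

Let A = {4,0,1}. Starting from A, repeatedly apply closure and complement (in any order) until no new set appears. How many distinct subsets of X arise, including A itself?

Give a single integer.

4

X∖A={2,3,5}, int(X∖A)={}, hence cl(A)={2,4,0,3,5,1}
Orbit (k=closure, c=complement):
  1. A     = {4,0,1}
  2. kA    = {2,4,0,3,5,1}
  3. cA    = {2,3,5}
  4. ckA   = {}
(closed under both — stop)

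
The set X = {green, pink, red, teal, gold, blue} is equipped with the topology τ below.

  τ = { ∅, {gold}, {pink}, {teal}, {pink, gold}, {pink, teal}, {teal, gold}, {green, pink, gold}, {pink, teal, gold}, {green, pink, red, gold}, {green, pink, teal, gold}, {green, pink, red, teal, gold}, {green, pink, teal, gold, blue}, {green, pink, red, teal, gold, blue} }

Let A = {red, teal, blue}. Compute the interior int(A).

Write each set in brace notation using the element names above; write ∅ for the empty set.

{teal}

open subsets of A: ∅, {teal}; so int(A) = {teal}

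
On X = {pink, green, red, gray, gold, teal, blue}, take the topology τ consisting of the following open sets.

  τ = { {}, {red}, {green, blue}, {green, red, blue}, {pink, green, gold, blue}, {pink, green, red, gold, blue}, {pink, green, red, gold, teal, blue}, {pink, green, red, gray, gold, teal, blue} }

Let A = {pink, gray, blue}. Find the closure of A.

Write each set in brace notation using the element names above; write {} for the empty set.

{pink, green, gray, gold, teal, blue}

complement {green, red, gold, teal}; its interior {red}; cl(A) = X∖{red} = {pink, green, gray, gold, teal, blue}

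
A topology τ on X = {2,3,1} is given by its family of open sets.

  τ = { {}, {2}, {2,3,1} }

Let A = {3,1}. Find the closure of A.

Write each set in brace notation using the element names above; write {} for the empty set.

complement {2}; its interior {2}; cl(A) = X∖{2} = {3,1}

{3,1}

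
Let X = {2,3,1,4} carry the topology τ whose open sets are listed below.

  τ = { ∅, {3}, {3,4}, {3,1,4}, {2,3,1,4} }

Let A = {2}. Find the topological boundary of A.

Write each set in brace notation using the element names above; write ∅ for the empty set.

{2}

open subsets of A: ∅; so int(A) = ∅
closure: X∖int(X∖A) = X∖{3,1,4} = {2}
∂A = {2} minus ∅ = {2}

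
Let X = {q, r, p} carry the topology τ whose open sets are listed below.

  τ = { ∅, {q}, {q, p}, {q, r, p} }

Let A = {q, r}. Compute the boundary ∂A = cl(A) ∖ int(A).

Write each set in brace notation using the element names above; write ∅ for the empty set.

U open, U⊆A: ∅, {q}. int(A) = ⋃ = {q}
X∖A={p}, int(X∖A)=∅, hence cl(A)={q, r, p}
∂A: remove int from cl → {r, p}

{r, p}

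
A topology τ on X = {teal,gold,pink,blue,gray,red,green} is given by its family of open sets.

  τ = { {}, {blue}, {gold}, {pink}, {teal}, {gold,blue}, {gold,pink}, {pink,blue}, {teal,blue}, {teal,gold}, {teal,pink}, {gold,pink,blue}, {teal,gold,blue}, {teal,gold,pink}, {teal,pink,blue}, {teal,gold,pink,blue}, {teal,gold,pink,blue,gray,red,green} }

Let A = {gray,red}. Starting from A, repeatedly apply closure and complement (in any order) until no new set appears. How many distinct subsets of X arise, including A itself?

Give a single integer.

6

complement {teal,gold,pink,blue,green}; its interior {teal,gold,pink,blue}; cl(A) = X∖{teal,gold,pink,blue} = {gray,red,green}
With k = closure, c = complement:
  1. A     = {gray,red}
  2. kA    = {gray,red,green}
  3. cA    = {teal,gold,pink,blue,green}
  4. ckA   = {teal,gold,pink,blue}
  5. kcA   = {teal,gold,pink,blue,gray,red,green}
  6. ckcA  = {}
k, c of each give nothing new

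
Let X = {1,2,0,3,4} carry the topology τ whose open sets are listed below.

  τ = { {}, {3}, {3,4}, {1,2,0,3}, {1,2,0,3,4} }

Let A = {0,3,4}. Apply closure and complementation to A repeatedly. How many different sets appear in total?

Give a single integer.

cl via duality: int({1,2}) = {}, so X∖{} = {1,2,0,3,4}
Write k for closure, c for complement:
  1. A     = {0,3,4}
  2. kA    = {1,2,0,3,4}
  3. cA    = {1,2}
  4. ckA   = {}
  5. kcA   = {1,2,0}
  6. ckcA  = {3,4}
applying k or c yields no new set

6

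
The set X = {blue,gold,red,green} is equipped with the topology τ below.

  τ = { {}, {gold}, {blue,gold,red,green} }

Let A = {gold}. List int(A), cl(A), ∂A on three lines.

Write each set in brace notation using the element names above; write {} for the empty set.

interior: largest open inside A is {gold} (from {}, {gold})
cl via duality: int({blue,red,green}) = {}, so X∖{} = {blue,gold,red,green}
cl∖int = {blue,red,green}

int(A) = {gold}
cl(A)  = {blue,gold,red,green}
∂A     = {blue,red,green}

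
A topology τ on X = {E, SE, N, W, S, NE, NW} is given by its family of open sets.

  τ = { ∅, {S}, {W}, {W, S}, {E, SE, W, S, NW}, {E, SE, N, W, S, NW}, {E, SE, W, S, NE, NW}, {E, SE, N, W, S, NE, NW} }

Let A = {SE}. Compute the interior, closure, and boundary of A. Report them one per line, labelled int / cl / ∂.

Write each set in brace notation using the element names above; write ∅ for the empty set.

open subsets of A: ∅; so int(A) = ∅
closure: X∖int(X∖A) = X∖{W, S} = {E, SE, N, NE, NW}
∂A = {E, SE, N, NE, NW} minus ∅ = {E, SE, N, NE, NW}

int(A) = ∅
cl(A)  = {E, SE, N, NE, NW}
∂A     = {E, SE, N, NE, NW}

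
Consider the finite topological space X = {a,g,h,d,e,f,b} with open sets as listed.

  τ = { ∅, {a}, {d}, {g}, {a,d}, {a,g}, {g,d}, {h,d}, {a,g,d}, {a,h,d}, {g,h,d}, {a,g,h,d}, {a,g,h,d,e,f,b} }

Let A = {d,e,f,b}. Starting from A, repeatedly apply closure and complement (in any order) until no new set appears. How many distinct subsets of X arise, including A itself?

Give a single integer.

closure: X∖int(X∖A) = X∖{a,g} = {h,d,e,f,b}
Let k=closure and c=complement:
  1. A     = {d,e,f,b}
  2. kA    = {h,d,e,f,b}
  3. cA    = {a,g,h}
  4. ckA   = {a,g}
  5. kcA   = {a,g,h,e,f,b}
  6. kckA  = {a,g,e,f,b}
  7. ckcA  = {d}
  8. ckckA = {h,d}
— saturated at 8

8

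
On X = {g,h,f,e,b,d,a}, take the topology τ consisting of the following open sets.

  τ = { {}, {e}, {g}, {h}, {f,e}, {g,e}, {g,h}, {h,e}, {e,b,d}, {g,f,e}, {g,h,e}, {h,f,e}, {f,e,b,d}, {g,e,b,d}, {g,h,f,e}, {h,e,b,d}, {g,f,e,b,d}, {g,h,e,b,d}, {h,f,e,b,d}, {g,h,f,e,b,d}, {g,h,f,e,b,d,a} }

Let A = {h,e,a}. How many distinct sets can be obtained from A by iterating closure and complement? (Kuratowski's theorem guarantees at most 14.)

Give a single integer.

complement {g,f,b,d}; its interior {g}; cl(A) = X∖{g} = {h,f,e,b,d,a}
With k = closure, c = complement:
  1. A     = {h,e,a}
  2. kA    = {h,f,e,b,d,a}
  3. cA    = {g,f,b,d}
  4. ckA   = {g}
  5. kcA   = {g,f,b,d,a}
  6. kckA  = {g,a}
  7. ckcA  = {h,e}
  8. ckckA = {h,f,e,b,d}
k, c of each give nothing new

8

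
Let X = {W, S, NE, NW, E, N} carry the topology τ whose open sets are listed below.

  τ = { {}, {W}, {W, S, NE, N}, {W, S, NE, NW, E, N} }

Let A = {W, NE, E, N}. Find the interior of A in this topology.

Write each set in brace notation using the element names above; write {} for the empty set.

open subsets of A: {}, {W}; so int(A) = {W}

{W}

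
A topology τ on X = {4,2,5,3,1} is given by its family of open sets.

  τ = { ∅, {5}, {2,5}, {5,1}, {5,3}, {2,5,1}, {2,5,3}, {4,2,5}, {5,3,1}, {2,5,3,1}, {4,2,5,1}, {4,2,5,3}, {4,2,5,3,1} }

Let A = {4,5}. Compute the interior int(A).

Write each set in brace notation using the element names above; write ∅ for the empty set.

{5}

open subsets of A: ∅, {5}; so int(A) = {5}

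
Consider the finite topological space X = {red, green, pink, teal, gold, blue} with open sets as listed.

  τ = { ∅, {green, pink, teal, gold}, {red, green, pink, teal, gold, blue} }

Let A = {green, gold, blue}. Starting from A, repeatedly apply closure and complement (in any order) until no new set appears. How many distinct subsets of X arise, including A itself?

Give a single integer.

closure: X∖int(X∖A) = X∖∅ = {red, green, pink, teal, gold, blue}
Let k=closure and c=complement:
  1. A     = {green, gold, blue}
  2. kA    = {red, green, pink, teal, gold, blue}
  3. cA    = {red, pink, teal}
  4. ckA   = ∅
— saturated at 4

4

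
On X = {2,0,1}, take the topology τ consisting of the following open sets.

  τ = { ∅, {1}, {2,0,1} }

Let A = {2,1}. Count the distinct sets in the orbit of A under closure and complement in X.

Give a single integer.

6

X∖A={0}, int(X∖A)=∅, hence cl(A)={2,0,1}
Orbit (k=closure, c=complement):
  1. A     = {2,1}
  2. kA    = {2,0,1}
  3. cA    = {0}
  4. ckA   = ∅
  5. kcA   = {2,0}
  6. ckcA  = {1}
(closed under both — stop)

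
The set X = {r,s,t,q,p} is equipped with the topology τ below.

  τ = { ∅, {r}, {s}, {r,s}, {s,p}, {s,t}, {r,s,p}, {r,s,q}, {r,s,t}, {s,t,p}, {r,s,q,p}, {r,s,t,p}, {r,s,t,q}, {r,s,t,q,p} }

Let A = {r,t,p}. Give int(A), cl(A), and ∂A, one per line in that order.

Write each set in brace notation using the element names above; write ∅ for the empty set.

int(A) = {r}
cl(A)  = {r,t,q,p}
∂A     = {t,q,p}

U open, U⊆A: ∅, {r}. int(A) = ⋃ = {r}
X∖A={s,q}, int(X∖A)={s}, hence cl(A)={r,t,q,p}
∂A: remove int from cl → {t,q,p}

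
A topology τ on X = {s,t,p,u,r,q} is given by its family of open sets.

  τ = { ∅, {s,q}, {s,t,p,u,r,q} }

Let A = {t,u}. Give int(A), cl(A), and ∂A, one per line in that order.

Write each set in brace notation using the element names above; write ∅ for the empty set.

int(A) = ∅
cl(A)  = {t,p,u,r}
∂A     = {t,p,u,r}

U open, U⊆A: ∅. int(A) = ⋃ = ∅
X∖A={s,p,r,q}, int(X∖A)={s,q}, hence cl(A)={t,p,u,r}
∂A: remove int from cl → {t,p,u,r}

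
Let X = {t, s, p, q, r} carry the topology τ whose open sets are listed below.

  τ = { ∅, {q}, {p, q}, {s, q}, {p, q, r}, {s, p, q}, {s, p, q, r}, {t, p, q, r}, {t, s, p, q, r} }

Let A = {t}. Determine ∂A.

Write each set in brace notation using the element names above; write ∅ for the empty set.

{t}

interior: largest open inside A is ∅ (from ∅)
cl via duality: int({s, p, q, r}) = {s, p, q, r}, so X∖{s, p, q, r} = {t}
cl∖int = {t}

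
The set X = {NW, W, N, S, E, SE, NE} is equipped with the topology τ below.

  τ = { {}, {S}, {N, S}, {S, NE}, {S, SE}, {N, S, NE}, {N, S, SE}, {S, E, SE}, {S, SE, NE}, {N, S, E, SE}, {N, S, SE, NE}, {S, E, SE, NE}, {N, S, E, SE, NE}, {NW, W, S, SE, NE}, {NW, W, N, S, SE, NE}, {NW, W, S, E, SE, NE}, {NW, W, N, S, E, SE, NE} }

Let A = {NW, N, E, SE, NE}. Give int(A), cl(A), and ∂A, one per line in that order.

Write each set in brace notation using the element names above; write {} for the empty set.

U open, U⊆A: {}. int(A) = ⋃ = {}
X∖A={W, S}, int(X∖A)={S}, hence cl(A)={NW, W, N, E, SE, NE}
∂A: remove int from cl → {NW, W, N, E, SE, NE}

int(A) = {}
cl(A)  = {NW, W, N, E, SE, NE}
∂A     = {NW, W, N, E, SE, NE}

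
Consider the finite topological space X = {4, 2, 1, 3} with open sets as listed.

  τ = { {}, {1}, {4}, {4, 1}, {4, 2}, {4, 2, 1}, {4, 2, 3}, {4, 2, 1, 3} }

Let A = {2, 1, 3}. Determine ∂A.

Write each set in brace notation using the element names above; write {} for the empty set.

open subsets of A: {}, {1}; so int(A) = {1}
closure: X∖int(X∖A) = X∖{4} = {2, 1, 3}
∂A = {2, 1, 3} minus {1} = {2, 3}

{2, 3}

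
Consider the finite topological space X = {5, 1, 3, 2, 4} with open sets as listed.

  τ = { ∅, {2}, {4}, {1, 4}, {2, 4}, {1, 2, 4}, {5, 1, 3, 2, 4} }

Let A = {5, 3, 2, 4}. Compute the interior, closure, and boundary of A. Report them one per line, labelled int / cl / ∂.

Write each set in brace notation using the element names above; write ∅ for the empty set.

int(A) = {2, 4}
cl(A)  = {5, 1, 3, 2, 4}
∂A     = {5, 1, 3}

opens ⊆ A: ∅, {2}, {4}, {2, 4}; union → int = {2, 4}
complement {1}; its interior ∅; cl(A) = X∖∅ = {5, 1, 3, 2, 4}
boundary = {5, 1, 3, 2, 4} ∖ {2, 4} = {5, 1, 3}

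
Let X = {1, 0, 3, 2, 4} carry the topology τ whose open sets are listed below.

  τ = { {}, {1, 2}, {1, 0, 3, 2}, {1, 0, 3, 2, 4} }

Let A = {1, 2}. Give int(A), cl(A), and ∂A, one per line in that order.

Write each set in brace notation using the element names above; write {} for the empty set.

open subsets of A: {}, {1, 2}; so int(A) = {1, 2}
closure: X∖int(X∖A) = X∖{} = {1, 0, 3, 2, 4}
∂A = {1, 0, 3, 2, 4} minus {1, 2} = {0, 3, 4}

int(A) = {1, 2}
cl(A)  = {1, 0, 3, 2, 4}
∂A     = {0, 3, 4}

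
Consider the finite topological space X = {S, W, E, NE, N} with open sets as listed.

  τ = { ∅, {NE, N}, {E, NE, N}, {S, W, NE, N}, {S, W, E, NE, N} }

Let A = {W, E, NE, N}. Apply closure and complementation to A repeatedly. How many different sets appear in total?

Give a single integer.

6

cl via duality: int({S}) = ∅, so X∖∅ = {S, W, E, NE, N}
Write k for closure, c for complement:
  1. A     = {W, E, NE, N}
  2. kA    = {S, W, E, NE, N}
  3. cA    = {S}
  4. ckA   = ∅
  5. kcA   = {S, W}
  6. ckcA  = {E, NE, N}
applying k or c yields no new set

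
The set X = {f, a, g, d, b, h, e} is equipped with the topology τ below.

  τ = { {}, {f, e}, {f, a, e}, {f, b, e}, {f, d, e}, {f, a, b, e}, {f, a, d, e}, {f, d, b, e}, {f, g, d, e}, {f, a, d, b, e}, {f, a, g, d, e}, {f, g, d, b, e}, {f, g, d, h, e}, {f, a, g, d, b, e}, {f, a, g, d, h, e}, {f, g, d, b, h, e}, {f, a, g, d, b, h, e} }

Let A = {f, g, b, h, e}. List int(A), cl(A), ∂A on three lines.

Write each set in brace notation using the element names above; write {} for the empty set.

interior: largest open inside A is {f, b, e} (from {}, {f, e}, {f, b, e})
cl via duality: int({a, d}) = {}, so X∖{} = {f, a, g, d, b, h, e}
cl∖int = {a, g, d, h}

int(A) = {f, b, e}
cl(A)  = {f, a, g, d, b, h, e}
∂A     = {a, g, d, h}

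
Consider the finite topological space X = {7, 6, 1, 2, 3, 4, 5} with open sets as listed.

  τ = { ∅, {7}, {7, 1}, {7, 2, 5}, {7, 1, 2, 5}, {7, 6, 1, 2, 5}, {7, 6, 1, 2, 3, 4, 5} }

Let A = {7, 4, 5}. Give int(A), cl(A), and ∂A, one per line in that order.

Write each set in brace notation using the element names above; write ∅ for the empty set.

int(A) = {7}
cl(A)  = {7, 6, 1, 2, 3, 4, 5}
∂A     = {6, 1, 2, 3, 4, 5}

opens ⊆ A: ∅, {7}; union → int = {7}
complement {6, 1, 2, 3}; its interior ∅; cl(A) = X∖∅ = {7, 6, 1, 2, 3, 4, 5}
boundary = {7, 6, 1, 2, 3, 4, 5} ∖ {7} = {6, 1, 2, 3, 4, 5}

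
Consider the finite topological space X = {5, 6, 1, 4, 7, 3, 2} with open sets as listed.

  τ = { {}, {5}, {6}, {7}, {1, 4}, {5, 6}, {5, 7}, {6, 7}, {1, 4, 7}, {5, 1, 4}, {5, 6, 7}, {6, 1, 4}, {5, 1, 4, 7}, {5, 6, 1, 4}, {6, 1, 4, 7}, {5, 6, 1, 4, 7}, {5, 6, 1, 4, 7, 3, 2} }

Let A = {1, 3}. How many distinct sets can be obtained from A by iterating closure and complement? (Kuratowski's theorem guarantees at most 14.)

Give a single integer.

closure: X∖int(X∖A) = X∖{5, 6, 7} = {1, 4, 3, 2}
Let k=closure and c=complement:
  1. A     = {1, 3}
  2. kA    = {1, 4, 3, 2}
  3. cA    = {5, 6, 4, 7, 2}
  4. ckA   = {5, 6, 7}
  5. kcA   = {5, 6, 1, 4, 7, 3, 2}
  6. kckA  = {5, 6, 7, 3, 2}
  7. ckcA  = {}
  8. ckckA = {1, 4}
— saturated at 8

8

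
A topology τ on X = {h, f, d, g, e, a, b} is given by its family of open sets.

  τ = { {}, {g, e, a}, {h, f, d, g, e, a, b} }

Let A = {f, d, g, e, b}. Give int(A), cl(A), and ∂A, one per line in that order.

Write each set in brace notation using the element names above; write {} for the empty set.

int(A) = {}
cl(A)  = {h, f, d, g, e, a, b}
∂A     = {h, f, d, g, e, a, b}

U open, U⊆A: {}. int(A) = ⋃ = {}
X∖A={h, a}, int(X∖A)={}, hence cl(A)={h, f, d, g, e, a, b}
∂A: remove int from cl → {h, f, d, g, e, a, b}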